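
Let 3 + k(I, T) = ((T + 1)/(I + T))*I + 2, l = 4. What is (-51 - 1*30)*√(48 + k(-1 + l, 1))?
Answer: -81*√194/2 ≈ -564.10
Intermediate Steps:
k(I, T) = -1 + I*(1 + T)/(I + T) (k(I, T) = -3 + (((T + 1)/(I + T))*I + 2) = -3 + (((1 + T)/(I + T))*I + 2) = -3 + (I*(1 + T)/(I + T) + 2) = -3 + (2 + I*(1 + T)/(I + T)) = -1 + I*(1 + T)/(I + T))
(-51 - 1*30)*√(48 + k(-1 + l, 1)) = (-51 - 1*30)*√(48 + 1*(-1 + (-1 + 4))/((-1 + 4) + 1)) = (-51 - 30)*√(48 + 1*(-1 + 3)/(3 + 1)) = -81*√(48 + 1*2/4) = -81*√(48 + 1*(¼)*2) = -81*√(48 + ½) = -81*√194/2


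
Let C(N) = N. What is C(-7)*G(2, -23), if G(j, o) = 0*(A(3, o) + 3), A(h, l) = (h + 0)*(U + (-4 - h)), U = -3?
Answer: 0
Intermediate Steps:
A(h, l) = h*(-7 - h) (A(h, l) = (h + 0)*(-3 + (-4 - h)) = h*(-7 - h))
G(j, o) = 0 (G(j, o) = 0*(-1*3*(7 + 3) + 3) = 0*(-1*3*10 + 3) = 0*(-30 + 3) = 0*(-27) = 0)
C(-7)*G(2, -23) = -7*0 = 0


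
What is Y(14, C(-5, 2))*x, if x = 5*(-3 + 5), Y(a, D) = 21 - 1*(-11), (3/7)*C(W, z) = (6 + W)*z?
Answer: 320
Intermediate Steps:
C(W, z) = 7*z*(6 + W)/3 (C(W, z) = 7*((6 + W)*z)/3 = 7*(z*(6 + W))/3 = 7*z*(6 + W)/3)
Y(a, D) = 32 (Y(a, D) = 21 + 11 = 32)
x = 10 (x = 5*2 = 10)
Y(14, C(-5, 2))*x = 32*10 = 320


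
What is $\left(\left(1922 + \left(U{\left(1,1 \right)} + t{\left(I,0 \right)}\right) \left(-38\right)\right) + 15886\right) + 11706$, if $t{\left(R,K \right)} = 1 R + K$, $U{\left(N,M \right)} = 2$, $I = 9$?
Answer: $29096$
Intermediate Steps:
$t{\left(R,K \right)} = K + R$ ($t{\left(R,K \right)} = R + K = K + R$)
$\left(\left(1922 + \left(U{\left(1,1 \right)} + t{\left(I,0 \right)}\right) \left(-38\right)\right) + 15886\right) + 11706 = \left(\left(1922 + \left(2 + \left(0 + 9\right)\right) \left(-38\right)\right) + 15886\right) + 11706 = \left(\left(1922 + \left(2 + 9\right) \left(-38\right)\right) + 15886\right) + 11706 = \left(\left(1922 + 11 \left(-38\right)\right) + 15886\right) + 11706 = \left(\left(1922 - 418\right) + 15886\right) + 11706 = \left(1504 + 15886\right) + 11706 = 17390 + 11706 = 29096$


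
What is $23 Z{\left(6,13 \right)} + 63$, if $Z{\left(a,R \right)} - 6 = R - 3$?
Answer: $431$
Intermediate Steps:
$Z{\left(a,R \right)} = 3 + R$ ($Z{\left(a,R \right)} = 6 + \left(R - 3\right) = 6 + \left(-3 + R\right) = 3 + R$)
$23 Z{\left(6,13 \right)} + 63 = 23 \left(3 + 13\right) + 63 = 23 \cdot 16 + 63 = 368 + 63 = 431$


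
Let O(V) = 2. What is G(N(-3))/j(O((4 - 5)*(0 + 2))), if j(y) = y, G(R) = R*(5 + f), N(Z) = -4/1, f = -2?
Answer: -6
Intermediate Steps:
N(Z) = -4 (N(Z) = -4*1 = -4)
G(R) = 3*R (G(R) = R*(5 - 2) = R*3 = 3*R)
G(N(-3))/j(O((4 - 5)*(0 + 2))) = (3*(-4))/2 = -12*½ = -6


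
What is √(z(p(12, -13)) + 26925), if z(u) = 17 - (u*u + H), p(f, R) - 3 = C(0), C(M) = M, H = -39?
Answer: 2*√6743 ≈ 164.23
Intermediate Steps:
p(f, R) = 3 (p(f, R) = 3 + 0 = 3)
z(u) = 56 - u² (z(u) = 17 - (u*u - 39) = 17 - (u² - 39) = 17 - (-39 + u²) = 17 + (39 - u²) = 56 - u²)
√(z(p(12, -13)) + 26925) = √((56 - 1*3²) + 26925) = √((56 - 1*9) + 26925) = √((56 - 9) + 26925) = √(47 + 26925) = √26972 = 2*√6743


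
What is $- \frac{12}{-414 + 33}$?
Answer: $\frac{4}{127} \approx 0.031496$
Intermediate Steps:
$- \frac{12}{-414 + 33} = - \frac{12}{-381} = \left(-12\right) \left(- \frac{1}{381}\right) = \frac{4}{127}$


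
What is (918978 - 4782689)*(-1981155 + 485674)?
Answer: 5778106389991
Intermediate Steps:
(918978 - 4782689)*(-1981155 + 485674) = -3863711*(-1495481) = 5778106389991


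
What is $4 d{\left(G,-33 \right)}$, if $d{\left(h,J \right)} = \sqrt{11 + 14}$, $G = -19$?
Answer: $20$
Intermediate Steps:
$d{\left(h,J \right)} = 5$ ($d{\left(h,J \right)} = \sqrt{25} = 5$)
$4 d{\left(G,-33 \right)} = 4 \cdot 5 = 20$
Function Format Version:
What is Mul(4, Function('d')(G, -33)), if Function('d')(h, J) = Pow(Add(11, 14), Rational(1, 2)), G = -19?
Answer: 20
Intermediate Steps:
Function('d')(h, J) = 5 (Function('d')(h, J) = Pow(25, Rational(1, 2)) = 5)
Mul(4, Function('d')(G, -33)) = Mul(4, 5) = 20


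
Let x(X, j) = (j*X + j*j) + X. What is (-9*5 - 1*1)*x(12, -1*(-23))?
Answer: -37582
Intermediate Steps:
x(X, j) = X + j**2 + X*j (x(X, j) = (X*j + j**2) + X = (j**2 + X*j) + X = X + j**2 + X*j)
(-9*5 - 1*1)*x(12, -1*(-23)) = (-9*5 - 1*1)*(12 + (-1*(-23))**2 + 12*(-1*(-23))) = (-45 - 1)*(12 + 23**2 + 12*23) = -46*(12 + 529 + 276) = -46*817 = -37582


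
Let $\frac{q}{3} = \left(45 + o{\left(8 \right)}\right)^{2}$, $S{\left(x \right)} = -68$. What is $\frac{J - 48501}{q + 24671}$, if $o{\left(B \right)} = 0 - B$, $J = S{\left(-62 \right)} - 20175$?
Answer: $- \frac{34372}{14389} \approx -2.3888$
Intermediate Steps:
$J = -20243$ ($J = -68 - 20175 = -20243$)
$o{\left(B \right)} = - B$
$q = 4107$ ($q = 3 \left(45 - 8\right)^{2} = 3 \cdot 37^{2} = 3 \cdot 1369 = 4107$)
$\frac{J - 48501}{q + 24671} = \frac{-20243 - 48501}{4107 + 24671} = - \frac{68744}{28778} = \left(-68744\right) \frac{1}{28778} = - \frac{34372}{14389}$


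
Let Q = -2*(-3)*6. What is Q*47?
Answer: 1692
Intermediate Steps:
Q = 36 (Q = 6*6 = 36)
Q*47 = 36*47 = 1692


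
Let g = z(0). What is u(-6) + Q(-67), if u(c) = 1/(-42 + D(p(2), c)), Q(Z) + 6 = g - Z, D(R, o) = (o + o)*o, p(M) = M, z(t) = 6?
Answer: 2011/30 ≈ 67.033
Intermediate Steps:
D(R, o) = 2*o**2 (D(R, o) = (2*o)*o = 2*o**2)
g = 6
Q(Z) = -Z (Q(Z) = -6 + (6 - Z) = -Z)
u(c) = 1/(-42 + 2*c**2)
u(-6) + Q(-67) = 1/(2*(-21 + (-6)**2)) - 1*(-67) = 1/(2*(-21 + 36)) + 67 = (1/2)/15 + 67 = (1/2)*(1/15) + 67 = 1/30 + 67 = 2011/30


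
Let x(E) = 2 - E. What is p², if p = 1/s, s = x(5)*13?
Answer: 1/1521 ≈ 0.00065746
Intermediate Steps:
s = -39 (s = (2 - 1*5)*13 = (2 - 5)*13 = -3*13 = -39)
p = -1/39 (p = 1/(-39) = -1/39 ≈ -0.025641)
p² = (-1/39)² = 1/1521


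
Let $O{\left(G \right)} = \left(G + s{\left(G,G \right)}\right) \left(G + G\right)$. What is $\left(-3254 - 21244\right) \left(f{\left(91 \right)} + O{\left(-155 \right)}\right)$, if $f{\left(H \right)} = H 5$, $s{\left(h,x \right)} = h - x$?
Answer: $-1188275490$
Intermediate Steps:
$f{\left(H \right)} = 5 H$
$O{\left(G \right)} = 2 G^{2}$ ($O{\left(G \right)} = \left(G + \left(G - G\right)\right) \left(G + G\right) = \left(G + 0\right) 2 G = G 2 G = 2 G^{2}$)
$\left(-3254 - 21244\right) \left(f{\left(91 \right)} + O{\left(-155 \right)}\right) = \left(-3254 - 21244\right) \left(5 \cdot 91 + 2 \left(-155\right)^{2}\right) = - 24498 \left(455 + 2 \cdot 24025\right) = - 24498 \left(455 + 48050\right) = \left(-24498\right) 48505 = -1188275490$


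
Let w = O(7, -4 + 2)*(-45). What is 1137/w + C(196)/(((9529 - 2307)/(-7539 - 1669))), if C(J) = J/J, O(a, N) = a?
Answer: -1851989/379155 ≈ -4.8845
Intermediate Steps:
w = -315 (w = 7*(-45) = -315)
C(J) = 1
1137/w + C(196)/(((9529 - 2307)/(-7539 - 1669))) = 1137/(-315) + 1/((9529 - 2307)/(-7539 - 1669)) = 1137*(-1/315) + 1/(7222/(-9208)) = -379/105 + 1/(7222*(-1/9208)) = -379/105 + 1/(-3611/4604) = -379/105 + 1*(-4604/3611) = -379/105 - 4604/3611 = -1851989/379155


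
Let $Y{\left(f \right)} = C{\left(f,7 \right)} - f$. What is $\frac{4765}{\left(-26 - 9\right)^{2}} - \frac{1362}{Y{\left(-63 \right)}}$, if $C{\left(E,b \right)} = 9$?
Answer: $- \frac{44179}{2940} \approx -15.027$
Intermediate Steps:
$Y{\left(f \right)} = 9 - f$
$\frac{4765}{\left(-26 - 9\right)^{2}} - \frac{1362}{Y{\left(-63 \right)}} = \frac{4765}{\left(-26 - 9\right)^{2}} - \frac{1362}{9 - -63} = \frac{4765}{\left(-35\right)^{2}} - \frac{1362}{9 + 63} = \frac{4765}{1225} - \frac{1362}{72} = 4765 \cdot \frac{1}{1225} - \frac{227}{12} = \frac{953}{245} - \frac{227}{12} = - \frac{44179}{2940}$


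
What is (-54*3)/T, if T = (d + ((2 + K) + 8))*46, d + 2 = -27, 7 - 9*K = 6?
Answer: 729/3910 ≈ 0.18644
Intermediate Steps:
K = ⅑ (K = 7/9 - ⅑*6 = 7/9 - ⅔ = ⅑ ≈ 0.11111)
d = -29 (d = -2 - 27 = -29)
T = -7820/9 (T = (-29 + ((2 + ⅑) + 8))*46 = (-29 + (19/9 + 8))*46 = (-29 + 91/9)*46 = -170/9*46 = -7820/9 ≈ -868.89)
(-54*3)/T = (-54*3)/(-7820/9) = -162*(-9/7820) = 729/3910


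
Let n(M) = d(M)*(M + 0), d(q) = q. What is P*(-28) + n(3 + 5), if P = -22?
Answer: 680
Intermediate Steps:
n(M) = M² (n(M) = M*(M + 0) = M*M = M²)
P*(-28) + n(3 + 5) = -22*(-28) + (3 + 5)² = 616 + 8² = 616 + 64 = 680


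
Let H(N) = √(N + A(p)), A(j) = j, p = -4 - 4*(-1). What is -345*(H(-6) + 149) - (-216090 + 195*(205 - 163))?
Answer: 156495 - 345*I*√6 ≈ 1.565e+5 - 845.07*I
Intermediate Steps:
p = 0 (p = -4 + 4 = 0)
H(N) = √N (H(N) = √(N + 0) = √N)
-345*(H(-6) + 149) - (-216090 + 195*(205 - 163)) = -345*(√(-6) + 149) - (-216090 + 195*(205 - 163)) = -345*(I*√6 + 149) - (-216090 + 195*42) = -345*(149 + I*√6) - (-216090 + 8190) = (-51405 - 345*I*√6) - 1*(-207900) = (-51405 - 345*I*√6) + 207900 = 156495 - 345*I*√6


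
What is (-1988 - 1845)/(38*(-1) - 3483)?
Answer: 3833/3521 ≈ 1.0886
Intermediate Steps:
(-1988 - 1845)/(38*(-1) - 3483) = -3833/(-38 - 3483) = -3833/(-3521) = -3833*(-1/3521) = 3833/3521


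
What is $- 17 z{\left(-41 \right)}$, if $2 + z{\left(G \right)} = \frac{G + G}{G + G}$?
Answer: $17$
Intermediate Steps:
$z{\left(G \right)} = -1$ ($z{\left(G \right)} = -2 + \frac{G + G}{G + G} = -2 + \frac{2 G}{2 G} = -2 + 2 G \frac{1}{2 G} = -2 + 1 = -1$)
$- 17 z{\left(-41 \right)} = \left(-17\right) \left(-1\right) = 17$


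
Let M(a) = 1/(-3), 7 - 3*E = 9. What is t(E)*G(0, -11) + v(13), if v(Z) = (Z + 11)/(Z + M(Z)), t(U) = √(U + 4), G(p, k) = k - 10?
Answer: 36/19 - 7*√30 ≈ -36.446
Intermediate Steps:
G(p, k) = -10 + k
E = -⅔ (E = 7/3 - ⅓*9 = 7/3 - 3 = -⅔ ≈ -0.66667)
M(a) = -⅓ (M(a) = 1*(-⅓) = -⅓)
t(U) = √(4 + U)
v(Z) = (11 + Z)/(-⅓ + Z) (v(Z) = (Z + 11)/(Z - ⅓) = (11 + Z)/(-⅓ + Z))
t(E)*G(0, -11) + v(13) = √(4 - ⅔)*(-10 - 11) + 3*(11 + 13)/(-1 + 3*13) = √(10/3)*(-21) + 3*24/(-1 + 39) = (√30/3)*(-21) + 3*24/38 = -7*√30 + 3*(1/38)*24 = -7*√30 + 36/19 = 36/19 - 7*√30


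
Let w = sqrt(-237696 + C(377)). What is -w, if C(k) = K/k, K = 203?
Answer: -I*sqrt(40170533)/13 ≈ -487.54*I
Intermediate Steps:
C(k) = 203/k
w = I*sqrt(40170533)/13 (w = sqrt(-237696 + 203/377) = sqrt(-237696 + 203*(1/377)) = sqrt(-237696 + 7/13) = sqrt(-3090041/13) = I*sqrt(40170533)/13 ≈ 487.54*I)
-w = -I*sqrt(40170533)/13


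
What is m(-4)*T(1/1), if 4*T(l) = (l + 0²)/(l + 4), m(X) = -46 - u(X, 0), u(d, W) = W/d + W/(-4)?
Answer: -23/10 ≈ -2.3000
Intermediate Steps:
u(d, W) = -W/4 + W/d (u(d, W) = W/d + W*(-¼) = W/d - W/4 = -W/4 + W/d)
m(X) = -46 (m(X) = -46 - (-¼*0 + 0/X) = -46 - (0 + 0) = -46 - 1*0 = -46 + 0 = -46)
T(l) = l/(4*(4 + l)) (T(l) = ((l + 0²)/(l + 4))/4 = ((l + 0)/(4 + l))/4 = (l/(4 + l))/4 = l/(4*(4 + l)))
m(-4)*T(1/1) = -23/(2*1*(4 + 1/1)) = -23/(2*(4 + 1)) = -23/(2*5) = -46*1/20 = -23/10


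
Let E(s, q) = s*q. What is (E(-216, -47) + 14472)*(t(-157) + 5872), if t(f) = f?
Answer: 140726160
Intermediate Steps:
E(s, q) = q*s
(E(-216, -47) + 14472)*(t(-157) + 5872) = (-47*(-216) + 14472)*(-157 + 5872) = (10152 + 14472)*5715 = 24624*5715 = 140726160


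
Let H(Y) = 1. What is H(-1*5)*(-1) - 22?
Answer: -23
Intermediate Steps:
H(-1*5)*(-1) - 22 = 1*(-1) - 22 = -1 - 22 = -23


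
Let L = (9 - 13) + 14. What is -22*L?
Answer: -220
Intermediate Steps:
L = 10 (L = -4 + 14 = 10)
-22*L = -22*10 = -220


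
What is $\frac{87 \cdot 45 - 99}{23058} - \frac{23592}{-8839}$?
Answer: $\frac{32095220}{11322759} \approx 2.8346$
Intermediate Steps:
$\frac{87 \cdot 45 - 99}{23058} - \frac{23592}{-8839} = \left(3915 - 99\right) \frac{1}{23058} - - \frac{23592}{8839} = 3816 \cdot \frac{1}{23058} + \frac{23592}{8839} = \frac{212}{1281} + \frac{23592}{8839} = \frac{32095220}{11322759}$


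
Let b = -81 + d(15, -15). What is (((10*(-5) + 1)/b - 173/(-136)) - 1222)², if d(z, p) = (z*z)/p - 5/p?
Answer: 46293368189929/31091776 ≈ 1.4889e+6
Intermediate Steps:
d(z, p) = -5/p + z²/p (d(z, p) = z²/p - 5/p = -5/p + z²/p)
b = -287/3 (b = -81 + (-5 + 15²)/(-15) = -81 - (-5 + 225)/15 = -81 - 1/15*220 = -81 - 44/3 = -287/3 ≈ -95.667)
(((10*(-5) + 1)/b - 173/(-136)) - 1222)² = (((10*(-5) + 1)/(-287/3) - 173/(-136)) - 1222)² = (((-50 + 1)*(-3/287) - 173*(-1/136)) - 1222)² = ((-49*(-3/287) + 173/136) - 1222)² = ((21/41 + 173/136) - 1222)² = (9949/5576 - 1222)² = (-6803923/5576)² = 46293368189929/31091776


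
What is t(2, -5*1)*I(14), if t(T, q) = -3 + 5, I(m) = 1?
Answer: 2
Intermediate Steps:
t(T, q) = 2
t(2, -5*1)*I(14) = 2*1 = 2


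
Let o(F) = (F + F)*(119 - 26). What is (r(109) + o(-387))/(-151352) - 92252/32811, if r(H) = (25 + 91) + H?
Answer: -11608105777/4966010472 ≈ -2.3375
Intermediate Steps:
r(H) = 116 + H
o(F) = 186*F (o(F) = (2*F)*93 = 186*F)
(r(109) + o(-387))/(-151352) - 92252/32811 = ((116 + 109) + 186*(-387))/(-151352) - 92252/32811 = (225 - 71982)*(-1/151352) - 92252*1/32811 = -71757*(-1/151352) - 92252/32811 = 71757/151352 - 92252/32811 = -11608105777/4966010472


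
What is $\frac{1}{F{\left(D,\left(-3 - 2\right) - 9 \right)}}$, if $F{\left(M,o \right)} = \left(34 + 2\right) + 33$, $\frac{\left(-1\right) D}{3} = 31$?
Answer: $\frac{1}{69} \approx 0.014493$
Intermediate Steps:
$D = -93$ ($D = \left(-3\right) 31 = -93$)
$F{\left(M,o \right)} = 69$ ($F{\left(M,o \right)} = 36 + 33 = 69$)
$\frac{1}{F{\left(D,\left(-3 - 2\right) - 9 \right)}} = \frac{1}{69}$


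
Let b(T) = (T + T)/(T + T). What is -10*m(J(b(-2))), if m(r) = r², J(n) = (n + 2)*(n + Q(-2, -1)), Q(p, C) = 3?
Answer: -1440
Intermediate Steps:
b(T) = 1 (b(T) = (2*T)/((2*T)) = (2*T)*(1/(2*T)) = 1)
J(n) = (2 + n)*(3 + n) (J(n) = (n + 2)*(n + 3) = (2 + n)*(3 + n))
-10*m(J(b(-2))) = -10*(6 + 1² + 5*1)² = -10*(6 + 1 + 5)² = -10*12² = -10*144 = -1440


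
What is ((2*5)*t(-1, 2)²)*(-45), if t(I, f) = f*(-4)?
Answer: -28800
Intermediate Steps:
t(I, f) = -4*f
((2*5)*t(-1, 2)²)*(-45) = ((2*5)*(-4*2)²)*(-45) = (10*(-8)²)*(-45) = (10*64)*(-45) = 640*(-45) = -28800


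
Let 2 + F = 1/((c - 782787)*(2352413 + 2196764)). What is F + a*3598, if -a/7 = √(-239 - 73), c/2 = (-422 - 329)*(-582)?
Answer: -831380293457/415690146729 - 50372*I*√78 ≈ -2.0 - 4.4487e+5*I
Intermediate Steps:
c = 874164 (c = 2*((-422 - 329)*(-582)) = 2*(-751*(-582)) = 2*437082 = 874164)
F = -831380293457/415690146729 (F = -2 + 1/((874164 - 782787)*(2352413 + 2196764)) = -2 + 1/(91377*4549177) = -2 + 1/415690146729 = -831380293457/415690146729 ≈ -2.0000)
a = -14*I*√78 (a = -7*√(-239 - 73) = -14*I*√78 ≈ -123.64*I)
F + a*3598 = -831380293457/415690146729 - 14*I*√78*3598 = -831380293457/415690146729 - 50372*I*√78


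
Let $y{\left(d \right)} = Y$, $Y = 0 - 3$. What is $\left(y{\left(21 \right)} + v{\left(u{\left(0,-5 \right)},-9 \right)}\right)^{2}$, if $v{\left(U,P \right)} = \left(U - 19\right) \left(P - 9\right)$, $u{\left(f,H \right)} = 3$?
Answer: $81225$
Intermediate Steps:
$v{\left(U,P \right)} = \left(-19 + U\right) \left(-9 + P\right)$
$Y = -3$ ($Y = 0 - 3 = -3$)
$y{\left(d \right)} = -3$
$\left(y{\left(21 \right)} + v{\left(u{\left(0,-5 \right)},-9 \right)}\right)^{2} = \left(-3 - -288\right)^{2} = \left(-3 + \left(171 + 171 - 27 - 27\right)\right)^{2} = \left(-3 + 288\right)^{2} = 285^{2} = 81225$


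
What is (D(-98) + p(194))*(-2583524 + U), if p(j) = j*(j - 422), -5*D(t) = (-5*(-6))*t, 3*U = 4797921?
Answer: 42955166748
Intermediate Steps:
U = 1599307 (U = (⅓)*4797921 = 1599307)
D(t) = -6*t (D(t) = -(-5*(-6))*t/5 = -6*t)
p(j) = j*(-422 + j)
(D(-98) + p(194))*(-2583524 + U) = (-6*(-98) + 194*(-422 + 194))*(-2583524 + 1599307) = (588 + 194*(-228))*(-984217) = (588 - 44232)*(-984217) = -43644*(-984217) = 42955166748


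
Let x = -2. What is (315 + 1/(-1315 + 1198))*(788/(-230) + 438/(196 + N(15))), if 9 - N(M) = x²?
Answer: -354093232/901485 ≈ -392.79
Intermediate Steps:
N(M) = 5 (N(M) = 9 - 1*(-2)² = 9 - 1*4 = 9 - 4 = 5)
(315 + 1/(-1315 + 1198))*(788/(-230) + 438/(196 + N(15))) = (315 + 1/(-1315 + 1198))*(788/(-230) + 438/(196 + 5)) = (315 + 1/(-117))*(788*(-1/230) + 438/201) = (315 - 1/117)*(-394/115 + 438*(1/201)) = 36854*(-394/115 + 146/67)/117 = (36854/117)*(-9608/7705) = -354093232/901485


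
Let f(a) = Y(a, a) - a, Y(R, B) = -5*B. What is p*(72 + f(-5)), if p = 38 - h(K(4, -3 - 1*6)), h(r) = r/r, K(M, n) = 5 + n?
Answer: 3774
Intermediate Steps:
h(r) = 1
f(a) = -6*a (f(a) = -5*a - a = -6*a)
p = 37 (p = 38 - 1*1 = 38 - 1 = 37)
p*(72 + f(-5)) = 37*(72 - 6*(-5)) = 37*(72 + 30) = 37*102 = 3774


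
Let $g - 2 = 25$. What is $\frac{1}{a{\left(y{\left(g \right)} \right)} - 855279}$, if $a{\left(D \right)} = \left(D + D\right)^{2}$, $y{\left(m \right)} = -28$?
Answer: $- \frac{1}{852143} \approx -1.1735 \cdot 10^{-6}$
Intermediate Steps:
$g = 27$ ($g = 2 + 25 = 27$)
$a{\left(D \right)} = 4 D^{2}$ ($a{\left(D \right)} = \left(2 D\right)^{2} = 4 D^{2}$)
$\frac{1}{a{\left(y{\left(g \right)} \right)} - 855279} = \frac{1}{4 \left(-28\right)^{2} - 855279} = \frac{1}{4 \cdot 784 - 855279} = \frac{1}{3136 - 855279} = \frac{1}{-852143} = - \frac{1}{852143}$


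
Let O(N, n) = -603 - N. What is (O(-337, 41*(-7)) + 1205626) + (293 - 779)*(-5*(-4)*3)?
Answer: 1176200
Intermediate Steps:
(O(-337, 41*(-7)) + 1205626) + (293 - 779)*(-5*(-4)*3) = ((-603 - 1*(-337)) + 1205626) + (293 - 779)*(-5*(-4)*3) = ((-603 + 337) + 1205626) - 9720*3 = (-266 + 1205626) - 486*60 = 1205360 - 29160 = 1176200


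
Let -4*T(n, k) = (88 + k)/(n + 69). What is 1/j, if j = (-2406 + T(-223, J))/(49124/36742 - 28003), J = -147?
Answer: 316881827416/27228669505 ≈ 11.638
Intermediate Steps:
T(n, k) = -(88 + k)/(4*(69 + n)) (T(n, k) = -(88 + k)/(4*(n + 69)) = -(88 + k)/(4*(69 + n)))
j = 27228669505/316881827416 (j = (-2406 + (-88 - 1*(-147))/(4*(69 - 223)))/(49124/36742 - 28003) = (-2406 + (¼)*(-88 + 147)/(-154))/(49124*(1/36742) - 28003) = (-2406 + (¼)*(-1/154)*59)/(24562/18371 - 28003) = (-2406 - 59/616)/(-514418551/18371) = -1482155/616*(-18371/514418551) = 27228669505/316881827416 ≈ 0.085927)
1/j = 1/(27228669505/316881827416) = 316881827416/27228669505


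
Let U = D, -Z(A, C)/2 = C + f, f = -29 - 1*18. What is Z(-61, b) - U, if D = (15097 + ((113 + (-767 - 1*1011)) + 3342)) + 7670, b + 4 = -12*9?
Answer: -24126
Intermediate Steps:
f = -47 (f = -29 - 18 = -47)
b = -112 (b = -4 - 12*9 = -4 - 108 = -112)
Z(A, C) = 94 - 2*C (Z(A, C) = -2*(C - 47) = -2*(-47 + C) = 94 - 2*C)
D = 24444 (D = (15097 + ((113 + (-767 - 1011)) + 3342)) + 7670 = (15097 + ((113 - 1778) + 3342)) + 7670 = (15097 + (-1665 + 3342)) + 7670 = (15097 + 1677) + 7670 = 16774 + 7670 = 24444)
U = 24444
Z(-61, b) - U = (94 - 2*(-112)) - 1*24444 = (94 + 224) - 24444 = 318 - 24444 = -24126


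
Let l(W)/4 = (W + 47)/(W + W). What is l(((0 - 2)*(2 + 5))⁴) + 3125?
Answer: 60063463/19208 ≈ 3127.0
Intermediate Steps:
l(W) = 2*(47 + W)/W (l(W) = 4*((W + 47)/(W + W)) = 4*((47 + W)/((2*W))) = 4*((47 + W)*(1/(2*W))) = 4*((47 + W)/(2*W)) = 2*(47 + W)/W)
l(((0 - 2)*(2 + 5))⁴) + 3125 = (2 + 94/(((0 - 2)*(2 + 5))⁴)) + 3125 = (2 + 94/((-2*7)⁴)) + 3125 = (2 + 94/((-14)⁴)) + 3125 = (2 + 94/38416) + 3125 = (2 + 94*(1/38416)) + 3125 = (2 + 47/19208) + 3125 = 38463/19208 + 3125 = 60063463/19208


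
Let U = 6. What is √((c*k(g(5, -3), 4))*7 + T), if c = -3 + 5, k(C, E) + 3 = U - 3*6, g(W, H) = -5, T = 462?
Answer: 6*√7 ≈ 15.875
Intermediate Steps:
k(C, E) = -15 (k(C, E) = -3 + (6 - 3*6) = -3 + (6 - 18) = -3 - 12 = -15)
c = 2
√((c*k(g(5, -3), 4))*7 + T) = √((2*(-15))*7 + 462) = √(-30*7 + 462) = √(-210 + 462) = √252 = 6*√7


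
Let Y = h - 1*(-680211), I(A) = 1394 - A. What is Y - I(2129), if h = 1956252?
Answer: 2637198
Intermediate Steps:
Y = 2636463 (Y = 1956252 - 1*(-680211) = 1956252 + 680211 = 2636463)
Y - I(2129) = 2636463 - (1394 - 1*2129) = 2636463 - (1394 - 2129) = 2636463 - 1*(-735) = 2636463 + 735 = 2637198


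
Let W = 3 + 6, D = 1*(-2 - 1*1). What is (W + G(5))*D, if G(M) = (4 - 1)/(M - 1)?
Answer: -117/4 ≈ -29.250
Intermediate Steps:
D = -3 (D = 1*(-2 - 1) = 1*(-3) = -3)
W = 9
G(M) = 3/(-1 + M)
(W + G(5))*D = (9 + 3/(-1 + 5))*(-3) = (9 + 3/4)*(-3) = (39/4)*(-3) = -117/4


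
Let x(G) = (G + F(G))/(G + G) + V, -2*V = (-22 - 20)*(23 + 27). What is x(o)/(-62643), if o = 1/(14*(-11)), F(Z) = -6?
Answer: -3025/125286 ≈ -0.024145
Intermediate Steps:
o = -1/154 (o = 1/(-154) = -1/154 ≈ -0.0064935)
V = 1050 (V = -(-22 - 20)*(23 + 27)/2 = -(-21)*50 = -1/2*(-2100) = 1050)
x(G) = 1050 + (-6 + G)/(2*G) (x(G) = (G - 6)/(G + G) + 1050 = (-6 + G)/((2*G)) + 1050 = (-6 + G)*(1/(2*G)) + 1050 = (-6 + G)/(2*G) + 1050 = 1050 + (-6 + G)/(2*G))
x(o)/(-62643) = (2101/2 - 3/(-1/154))/(-62643) = (2101/2 - 3*(-154))*(-1/62643) = (2101/2 + 462)*(-1/62643) = (3025/2)*(-1/62643) = -3025/125286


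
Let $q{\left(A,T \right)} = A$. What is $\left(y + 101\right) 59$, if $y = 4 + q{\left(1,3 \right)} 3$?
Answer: $6372$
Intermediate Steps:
$y = 7$ ($y = 4 + 1 \cdot 3 = 4 + 3 = 7$)
$\left(y + 101\right) 59 = \left(7 + 101\right) 59 = 108 \cdot 59 = 6372$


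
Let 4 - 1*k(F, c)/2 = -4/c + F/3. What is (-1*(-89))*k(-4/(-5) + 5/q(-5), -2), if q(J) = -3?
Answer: 18334/45 ≈ 407.42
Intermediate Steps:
k(F, c) = 8 + 8/c - 2*F/3 (k(F, c) = 8 - 2*(-4/c + F/3) = 8 + (8/c - 2*F/3) = 8 + 8/c - 2*F/3)
(-1*(-89))*k(-4/(-5) + 5/q(-5), -2) = (-1*(-89))*(8 + 8/(-2) - 2*(-4/(-5) + 5/(-3))/3) = 89*(8 + 8*(-½) - 2*(-4*(-⅕) + 5*(-⅓))/3) = 89*(8 - 4 - 2*(⅘ - 5/3)/3) = 89*(8 - 4 - ⅔*(-13/15)) = 89*(8 - 4 + 26/45) = 89*(206/45) = 18334/45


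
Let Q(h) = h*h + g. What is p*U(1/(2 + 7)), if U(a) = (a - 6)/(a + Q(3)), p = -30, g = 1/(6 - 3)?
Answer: 318/17 ≈ 18.706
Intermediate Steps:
g = ⅓ (g = 1/3 = ⅓ ≈ 0.33333)
Q(h) = ⅓ + h² (Q(h) = h*h + ⅓ = h² + ⅓ = ⅓ + h²)
U(a) = (-6 + a)/(28/3 + a) (U(a) = (a - 6)/(a + (⅓ + 3²)) = (-6 + a)/(a + (⅓ + 9)) = (-6 + a)/(a + 28/3) = (-6 + a)/(28/3 + a))
p*U(1/(2 + 7)) = -90*(-6 + 1/(2 + 7))/(28 + 3/(2 + 7)) = -90*(-6 + 1/9)/(28 + 3/9) = -90*(-6 + ⅑)/(28 + 3*(⅑)) = -90*(-53)/((28 + ⅓)*9) = -90*(-53)/(85/3*9) = -90*3*(-53)/(85*9) = -30*(-53/85) = 318/17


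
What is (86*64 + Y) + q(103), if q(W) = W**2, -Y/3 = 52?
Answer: 15957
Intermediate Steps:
Y = -156 (Y = -3*52 = -156)
(86*64 + Y) + q(103) = (86*64 - 156) + 103**2 = (5504 - 156) + 10609 = 5348 + 10609 = 15957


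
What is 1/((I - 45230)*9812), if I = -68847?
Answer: -1/1119323524 ≈ -8.9340e-10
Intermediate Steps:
1/((I - 45230)*9812) = 1/(-68847 - 45230*9812) = (1/9812)/(-114077) = -1/114077*1/9812 = -1/1119323524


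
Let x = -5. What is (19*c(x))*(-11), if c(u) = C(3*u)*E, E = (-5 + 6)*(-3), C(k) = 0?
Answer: 0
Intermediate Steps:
E = -3 (E = 1*(-3) = -3)
c(u) = 0 (c(u) = 0*(-3) = 0)
(19*c(x))*(-11) = (19*0)*(-11) = 0*(-11) = 0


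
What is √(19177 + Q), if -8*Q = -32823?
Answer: √372478/4 ≈ 152.58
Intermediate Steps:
Q = 32823/8 (Q = -⅛*(-32823) = 32823/8 ≈ 4102.9)
√(19177 + Q) = √(19177 + 32823/8) = √(186239/8) = √372478/4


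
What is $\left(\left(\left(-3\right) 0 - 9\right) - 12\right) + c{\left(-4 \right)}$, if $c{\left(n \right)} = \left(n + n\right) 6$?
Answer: $-69$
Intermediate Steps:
$c{\left(n \right)} = 12 n$ ($c{\left(n \right)} = 2 n 6 = 12 n$)
$\left(\left(\left(-3\right) 0 - 9\right) - 12\right) + c{\left(-4 \right)} = \left(\left(\left(-3\right) 0 - 9\right) - 12\right) + 12 \left(-4\right) = \left(\left(0 - 9\right) - 12\right) - 48 = \left(-9 - 12\right) - 48 = -21 - 48 = -69$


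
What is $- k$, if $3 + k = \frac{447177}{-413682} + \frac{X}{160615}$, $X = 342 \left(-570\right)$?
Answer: $\frac{23453140415}{4429568962} \approx 5.2947$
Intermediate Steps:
$X = -194940$
$k = - \frac{23453140415}{4429568962}$ ($k = -3 + \left(\frac{447177}{-413682} - \frac{194940}{160615}\right) = -3 + \left(447177 \left(- \frac{1}{413682}\right) - \frac{38988}{32123}\right) = -3 - \frac{10164433529}{4429568962} = - \frac{23453140415}{4429568962} \approx -5.2947$)
$- k = \left(-1\right) \left(- \frac{23453140415}{4429568962}\right) = \frac{23453140415}{4429568962}$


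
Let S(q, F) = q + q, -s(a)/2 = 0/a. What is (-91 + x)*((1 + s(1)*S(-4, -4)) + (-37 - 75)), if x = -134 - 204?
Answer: 47619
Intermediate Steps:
s(a) = 0 (s(a) = -0/a = -2*0 = 0)
x = -338
S(q, F) = 2*q
(-91 + x)*((1 + s(1)*S(-4, -4)) + (-37 - 75)) = (-91 - 338)*((1 + 0*(2*(-4))) + (-37 - 75)) = -429*((1 + 0*(-8)) - 112) = -429*((1 + 0) - 112) = -429*(1 - 112) = -429*(-111) = 47619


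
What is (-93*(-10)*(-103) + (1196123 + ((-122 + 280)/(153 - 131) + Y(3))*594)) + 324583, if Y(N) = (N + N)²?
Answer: 1450566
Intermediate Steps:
Y(N) = 4*N² (Y(N) = (2*N)² = 4*N²)
(-93*(-10)*(-103) + (1196123 + ((-122 + 280)/(153 - 131) + Y(3))*594)) + 324583 = (-93*(-10)*(-103) + (1196123 + ((-122 + 280)/(153 - 131) + 4*3²)*594)) + 324583 = (930*(-103) + (1196123 + (158/22 + 4*9)*594)) + 324583 = (-95790 + (1196123 + (158*(1/22) + 36)*594)) + 324583 = (-95790 + (1196123 + (79/11 + 36)*594)) + 324583 = (-95790 + (1196123 + (475/11)*594)) + 324583 = (-95790 + (1196123 + 25650)) + 324583 = (-95790 + 1221773) + 324583 = 1125983 + 324583 = 1450566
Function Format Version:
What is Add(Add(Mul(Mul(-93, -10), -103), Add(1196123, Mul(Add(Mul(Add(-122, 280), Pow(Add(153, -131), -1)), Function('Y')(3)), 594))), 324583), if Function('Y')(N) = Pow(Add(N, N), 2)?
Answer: 1450566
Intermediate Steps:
Function('Y')(N) = Mul(4, Pow(N, 2)) (Function('Y')(N) = Pow(Mul(2, N), 2) = Mul(4, Pow(N, 2)))
Add(Add(Mul(Mul(-93, -10), -103), Add(1196123, Mul(Add(Mul(Add(-122, 280), Pow(Add(153, -131), -1)), Function('Y')(3)), 594))), 324583) = Add(Add(Mul(Mul(-93, -10), -103), Add(1196123, Mul(Add(Mul(Add(-122, 280), Pow(Add(153, -131), -1)), Mul(4, Pow(3, 2))), 594))), 324583) = Add(Add(Mul(930, -103), Add(1196123, Mul(Add(Mul(158, Pow(22, -1)), Mul(4, 9)), 594))), 324583) = Add(Add(-95790, Add(1196123, Mul(Add(Mul(158, Rational(1, 22)), 36), 594))), 324583) = Add(Add(-95790, Add(1196123, Mul(Add(Rational(79, 11), 36), 594))), 324583) = Add(Add(-95790, Add(1196123, Mul(Rational(475, 11), 594))), 324583) = Add(Add(-95790, Add(1196123, 25650)), 324583) = Add(Add(-95790, 1221773), 324583) = Add(1125983, 324583) = 1450566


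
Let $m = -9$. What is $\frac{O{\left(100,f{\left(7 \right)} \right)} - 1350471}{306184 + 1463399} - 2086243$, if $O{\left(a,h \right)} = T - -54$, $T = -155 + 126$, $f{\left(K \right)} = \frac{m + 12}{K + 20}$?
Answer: $- \frac{3691781497115}{1769583} \approx -2.0862 \cdot 10^{6}$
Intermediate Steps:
$f{\left(K \right)} = \frac{3}{20 + K}$ ($f{\left(K \right)} = \frac{-9 + 12}{K + 20} = \frac{3}{20 + K}$)
$T = -29$
$O{\left(a,h \right)} = 25$ ($O{\left(a,h \right)} = -29 - -54 = -29 + 54 = 25$)
$\frac{O{\left(100,f{\left(7 \right)} \right)} - 1350471}{306184 + 1463399} - 2086243 = \frac{25 - 1350471}{306184 + 1463399} - 2086243 = - \frac{1350446}{1769583} - 2086243 = - \frac{3691781497115}{1769583}$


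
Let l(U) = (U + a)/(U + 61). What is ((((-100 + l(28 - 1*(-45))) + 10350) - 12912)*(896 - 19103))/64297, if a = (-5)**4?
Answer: 3240937035/4307899 ≈ 752.32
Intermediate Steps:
a = 625
l(U) = (625 + U)/(61 + U) (l(U) = (U + 625)/(U + 61) = (625 + U)/(61 + U))
((((-100 + l(28 - 1*(-45))) + 10350) - 12912)*(896 - 19103))/64297 = ((((-100 + (625 + (28 - 1*(-45)))/(61 + (28 - 1*(-45)))) + 10350) - 12912)*(896 - 19103))/64297 = ((((-100 + (625 + (28 + 45))/(61 + (28 + 45))) + 10350) - 12912)*(-18207))*(1/64297) = ((((-100 + (625 + 73)/(61 + 73)) + 10350) - 12912)*(-18207))*(1/64297) = ((((-100 + 698/134) + 10350) - 12912)*(-18207))*(1/64297) = ((((-100 + (1/134)*698) + 10350) - 12912)*(-18207))*(1/64297) = ((((-100 + 349/67) + 10350) - 12912)*(-18207))*(1/64297) = (((-6351/67 + 10350) - 12912)*(-18207))*(1/64297) = ((687099/67 - 12912)*(-18207))*(1/64297) = -178005/67*(-18207)*(1/64297) = (3240937035/67)*(1/64297) = 3240937035/4307899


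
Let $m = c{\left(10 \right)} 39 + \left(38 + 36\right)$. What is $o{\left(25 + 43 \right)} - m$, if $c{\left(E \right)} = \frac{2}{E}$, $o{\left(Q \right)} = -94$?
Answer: $- \frac{879}{5} \approx -175.8$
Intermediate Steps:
$m = \frac{409}{5}$ ($m = \frac{2}{10} \cdot 39 + \left(38 + 36\right) = 2 \cdot \frac{1}{10} \cdot 39 + 74 = \frac{1}{5} \cdot 39 + 74 = \frac{39}{5} + 74 = \frac{409}{5} \approx 81.8$)
$o{\left(25 + 43 \right)} - m = -94 - \frac{409}{5} = - \frac{879}{5}$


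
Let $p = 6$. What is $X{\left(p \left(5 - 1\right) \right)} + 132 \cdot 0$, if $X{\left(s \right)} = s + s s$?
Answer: $600$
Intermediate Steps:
$X{\left(s \right)} = s + s^{2}$
$X{\left(p \left(5 - 1\right) \right)} + 132 \cdot 0 = 6 \left(5 - 1\right) \left(1 + 6 \left(5 - 1\right)\right) + 132 \cdot 0 = 6 \cdot 4 \left(1 + 6 \cdot 4\right) + 0 = 24 \left(1 + 24\right) + 0 = 24 \cdot 25 + 0 = 600 + 0 = 600$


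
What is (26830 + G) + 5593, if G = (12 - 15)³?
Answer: 32396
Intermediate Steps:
G = -27 (G = (-3)³ = -27)
(26830 + G) + 5593 = (26830 - 27) + 5593 = 26803 + 5593 = 32396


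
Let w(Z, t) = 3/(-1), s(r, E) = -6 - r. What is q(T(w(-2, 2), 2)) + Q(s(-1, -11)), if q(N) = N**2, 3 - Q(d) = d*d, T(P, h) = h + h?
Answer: -6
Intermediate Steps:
w(Z, t) = -3 (w(Z, t) = 3*(-1) = -3)
T(P, h) = 2*h
Q(d) = 3 - d**2 (Q(d) = 3 - d*d = 3 - d**2)
q(T(w(-2, 2), 2)) + Q(s(-1, -11)) = (2*2)**2 + (3 - (-6 - 1*(-1))**2) = 4**2 + (3 - (-6 + 1)**2) = 16 + (3 - 1*(-5)**2) = 16 + (3 - 1*25) = 16 + (3 - 25) = 16 - 22 = -6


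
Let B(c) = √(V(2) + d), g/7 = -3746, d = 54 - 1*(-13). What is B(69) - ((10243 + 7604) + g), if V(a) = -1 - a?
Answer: 8383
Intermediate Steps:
d = 67 (d = 54 + 13 = 67)
g = -26222 (g = 7*(-3746) = -26222)
B(c) = 8 (B(c) = √((-1 - 1*2) + 67) = √((-1 - 2) + 67) = √(-3 + 67) = √64 = 8)
B(69) - ((10243 + 7604) + g) = 8 - ((10243 + 7604) - 26222) = 8 - (17847 - 26222) = 8 - 1*(-8375) = 8 + 8375 = 8383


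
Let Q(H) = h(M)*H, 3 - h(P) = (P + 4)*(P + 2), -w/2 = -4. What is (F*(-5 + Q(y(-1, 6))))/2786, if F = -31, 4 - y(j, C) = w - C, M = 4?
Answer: 2945/2786 ≈ 1.0571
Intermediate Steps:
w = 8 (w = -2*(-4) = 8)
y(j, C) = -4 + C (y(j, C) = 4 - (8 - C) = 4 + (-8 + C) = -4 + C)
h(P) = 3 - (2 + P)*(4 + P) (h(P) = 3 - (P + 4)*(P + 2) = 3 - (4 + P)*(2 + P) = 3 - (2 + P)*(4 + P))
Q(H) = -45*H (Q(H) = (-5 - 1*4² - 6*4)*H = (-5 - 1*16 - 24)*H = (-5 - 16 - 24)*H = -45*H)
(F*(-5 + Q(y(-1, 6))))/2786 = -31*(-5 - 45*(-4 + 6))/2786 = -31*(-5 - 45*2)*(1/2786) = -31*(-5 - 90)*(1/2786) = -31*(-95)*(1/2786) = 2945*(1/2786) = 2945/2786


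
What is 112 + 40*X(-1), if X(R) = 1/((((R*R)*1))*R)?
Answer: 72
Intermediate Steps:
X(R) = R⁻³ (X(R) = 1/(((R²*1))*R) = 1/((R²)*R) = 1/(R²*R) = R⁻³)
112 + 40*X(-1) = 112 + 40/(-1)³ = 112 + 40*(-1) = 112 - 40 = 72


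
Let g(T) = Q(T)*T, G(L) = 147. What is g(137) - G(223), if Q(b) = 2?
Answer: 127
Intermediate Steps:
g(T) = 2*T
g(137) - G(223) = 2*137 - 1*147 = 274 - 147 = 127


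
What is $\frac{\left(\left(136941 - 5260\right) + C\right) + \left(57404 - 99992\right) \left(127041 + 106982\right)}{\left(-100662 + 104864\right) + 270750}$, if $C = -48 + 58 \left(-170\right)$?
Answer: $- \frac{9966449751}{274952} \approx -36248.0$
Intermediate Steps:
$C = -9908$ ($C = -48 - 9860 = -9908$)
$\frac{\left(\left(136941 - 5260\right) + C\right) + \left(57404 - 99992\right) \left(127041 + 106982\right)}{\left(-100662 + 104864\right) + 270750} = \frac{\left(\left(136941 - 5260\right) - 9908\right) + \left(57404 - 99992\right) \left(127041 + 106982\right)}{\left(-100662 + 104864\right) + 270750} = \frac{\left(131681 - 9908\right) - 9966571524}{4202 + 270750} = \frac{121773 - 9966571524}{274952} = \left(-9966449751\right) \frac{1}{274952} = - \frac{9966449751}{274952}$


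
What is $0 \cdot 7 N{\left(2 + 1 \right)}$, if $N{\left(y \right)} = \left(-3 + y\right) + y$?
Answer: $0$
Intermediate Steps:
$N{\left(y \right)} = -3 + 2 y$
$0 \cdot 7 N{\left(2 + 1 \right)} = 0 \cdot 7 \left(-3 + 2 \left(2 + 1\right)\right) = 0 \left(-3 + 2 \cdot 3\right) = 0 \left(-3 + 6\right) = 0 \cdot 3 = 0$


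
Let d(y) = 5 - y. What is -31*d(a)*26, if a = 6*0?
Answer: -4030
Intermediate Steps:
a = 0
-31*d(a)*26 = -31*(5 - 1*0)*26 = -31*(5 + 0)*26 = -31*5*26 = -155*26 = -4030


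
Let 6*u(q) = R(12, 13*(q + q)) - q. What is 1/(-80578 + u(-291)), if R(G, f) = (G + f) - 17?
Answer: -3/245374 ≈ -1.2226e-5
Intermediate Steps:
R(G, f) = -17 + G + f
u(q) = -⅚ + 25*q/6 (u(q) = ((-17 + 12 + 13*(q + q)) - q)/6 = ((-17 + 12 + 13*(2*q)) - q)/6 = ((-17 + 12 + 26*q) - q)/6 = ((-5 + 26*q) - q)/6 = (-5 + 25*q)/6 = -⅚ + 25*q/6)
1/(-80578 + u(-291)) = 1/(-80578 + (-⅚ + (25/6)*(-291))) = 1/(-80578 + (-⅚ - 2425/2)) = 1/(-80578 - 3640/3) = 1/(-245374/3) = -3/245374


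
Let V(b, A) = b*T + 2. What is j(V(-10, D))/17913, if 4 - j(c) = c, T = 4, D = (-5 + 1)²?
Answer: 2/853 ≈ 0.0023447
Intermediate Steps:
D = 16 (D = (-4)² = 16)
V(b, A) = 2 + 4*b (V(b, A) = b*4 + 2 = 4*b + 2 = 2 + 4*b)
j(c) = 4 - c
j(V(-10, D))/17913 = (4 - (2 + 4*(-10)))/17913 = (4 - (2 - 40))*(1/17913) = (4 - 1*(-38))*(1/17913) = (4 + 38)*(1/17913) = 42*(1/17913) = 2/853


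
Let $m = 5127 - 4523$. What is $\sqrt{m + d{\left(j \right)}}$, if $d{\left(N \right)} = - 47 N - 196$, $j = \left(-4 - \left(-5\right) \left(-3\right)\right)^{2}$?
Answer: $i \sqrt{16559} \approx 128.68 i$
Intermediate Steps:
$m = 604$ ($m = 5127 - 4523 = 604$)
$j = 361$ ($j = \left(-4 - 15\right)^{2} = \left(-19\right)^{2} = 361$)
$d{\left(N \right)} = -196 - 47 N$
$\sqrt{m + d{\left(j \right)}} = \sqrt{604 - 17163} = \sqrt{-16559} = i \sqrt{16559}$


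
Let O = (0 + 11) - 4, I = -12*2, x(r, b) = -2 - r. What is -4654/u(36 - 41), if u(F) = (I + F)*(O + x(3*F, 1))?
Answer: 2327/290 ≈ 8.0241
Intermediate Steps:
I = -24
O = 7 (O = 11 - 4 = 7)
u(F) = (-24 + F)*(5 - 3*F) (u(F) = (-24 + F)*(7 + (-2 - 3*F)) = (-24 + F)*(5 - 3*F))
-4654/u(36 - 41) = -4654/(-120 - 3*(36 - 41)² + 77*(36 - 41)) = -4654/(-120 - 3*(-5)² + 77*(-5)) = -4654/(-120 - 3*25 - 385) = -4654/(-120 - 75 - 385) = -4654/(-580) = -4654*(-1/580) = 2327/290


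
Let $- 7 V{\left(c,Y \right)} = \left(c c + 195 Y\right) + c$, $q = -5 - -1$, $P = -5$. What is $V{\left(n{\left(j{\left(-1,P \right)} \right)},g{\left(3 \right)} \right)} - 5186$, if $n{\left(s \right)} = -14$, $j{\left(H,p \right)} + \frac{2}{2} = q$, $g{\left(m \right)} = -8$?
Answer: $- \frac{34924}{7} \approx -4989.1$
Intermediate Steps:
$q = -4$ ($q = -5 + 1 = -4$)
$j{\left(H,p \right)} = -5$ ($j{\left(H,p \right)} = -1 - 4 = -5$)
$V{\left(c,Y \right)} = - \frac{195 Y}{7} - \frac{c}{7} - \frac{c^{2}}{7}$ ($V{\left(c,Y \right)} = - \frac{\left(c c + 195 Y\right) + c}{7} = - \frac{\left(c^{2} + 195 Y\right) + c}{7} = - \frac{c + c^{2} + 195 Y}{7} = - \frac{195 Y}{7} - \frac{c}{7} - \frac{c^{2}}{7}$)
$V{\left(n{\left(j{\left(-1,P \right)} \right)},g{\left(3 \right)} \right)} - 5186 = \left(\left(- \frac{195}{7}\right) \left(-8\right) - -2 - \frac{\left(-14\right)^{2}}{7}\right) - 5186 = \left(\frac{1560}{7} + 2 - 28\right) - 5186 = \frac{1378}{7} - 5186 = - \frac{34924}{7}$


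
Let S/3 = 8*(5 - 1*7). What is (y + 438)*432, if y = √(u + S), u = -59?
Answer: 189216 + 432*I*√107 ≈ 1.8922e+5 + 4468.6*I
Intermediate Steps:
S = -48 (S = 3*(8*(5 - 1*7)) = 3*(8*(5 - 7)) = 3*(8*(-2)) = 3*(-16) = -48)
y = I*√107 (y = √(-59 - 48) = √(-107) = I*√107 ≈ 10.344*I)
(y + 438)*432 = (I*√107 + 438)*432 = (438 + I*√107)*432 = 189216 + 432*I*√107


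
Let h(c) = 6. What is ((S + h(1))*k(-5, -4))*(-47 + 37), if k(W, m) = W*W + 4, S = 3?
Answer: -2610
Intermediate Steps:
k(W, m) = 4 + W² (k(W, m) = W² + 4 = 4 + W²)
((S + h(1))*k(-5, -4))*(-47 + 37) = ((3 + 6)*(4 + (-5)²))*(-47 + 37) = (9*(4 + 25))*(-10) = (9*29)*(-10) = 261*(-10) = -2610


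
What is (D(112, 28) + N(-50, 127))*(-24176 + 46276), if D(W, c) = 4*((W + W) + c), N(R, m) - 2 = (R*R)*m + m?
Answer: 7041877700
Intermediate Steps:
N(R, m) = 2 + m + m*R² (N(R, m) = 2 + ((R*R)*m + m) = 2 + (R²*m + m) = 2 + (m*R² + m) = 2 + (m + m*R²) = 2 + m + m*R²)
D(W, c) = 4*c + 8*W (D(W, c) = 4*(2*W + c) = 4*(c + 2*W) = 4*c + 8*W)
(D(112, 28) + N(-50, 127))*(-24176 + 46276) = ((4*28 + 8*112) + (2 + 127 + 127*(-50)²))*(-24176 + 46276) = ((112 + 896) + (2 + 127 + 127*2500))*22100 = (1008 + (2 + 127 + 317500))*22100 = (1008 + 317629)*22100 = 318637*22100 = 7041877700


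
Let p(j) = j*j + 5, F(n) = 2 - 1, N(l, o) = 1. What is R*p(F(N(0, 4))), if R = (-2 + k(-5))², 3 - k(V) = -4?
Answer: 150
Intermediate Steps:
k(V) = 7 (k(V) = 3 - 1*(-4) = 3 + 4 = 7)
R = 25 (R = (-2 + 7)² = 5² = 25)
F(n) = 1
p(j) = 5 + j² (p(j) = j² + 5 = 5 + j²)
R*p(F(N(0, 4))) = 25*(5 + 1²) = 25*(5 + 1) = 25*6 = 150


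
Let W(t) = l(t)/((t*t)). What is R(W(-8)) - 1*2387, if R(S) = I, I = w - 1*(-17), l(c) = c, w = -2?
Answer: -2372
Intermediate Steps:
I = 15 (I = -2 - 1*(-17) = -2 + 17 = 15)
W(t) = 1/t (W(t) = t/((t*t)) = t/(t**2) = t/t**2 = 1/t)
R(S) = 15
R(W(-8)) - 1*2387 = 15 - 1*2387 = 15 - 2387 = -2372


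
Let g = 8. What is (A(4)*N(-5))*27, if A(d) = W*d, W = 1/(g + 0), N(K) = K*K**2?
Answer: -3375/2 ≈ -1687.5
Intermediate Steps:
N(K) = K**3
W = 1/8 (W = 1/(8 + 0) = 1/8 ≈ 0.12500)
A(d) = d/8
(A(4)*N(-5))*27 = (((1/8)*4)*(-5)**3)*27 = ((1/2)*(-125))*27 = -125/2*27 = -3375/2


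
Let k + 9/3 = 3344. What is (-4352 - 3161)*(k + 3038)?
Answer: -47925427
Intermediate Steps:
k = 3341 (k = -3 + 3344 = 3341)
(-4352 - 3161)*(k + 3038) = (-4352 - 3161)*(3341 + 3038) = -7513*6379 = -47925427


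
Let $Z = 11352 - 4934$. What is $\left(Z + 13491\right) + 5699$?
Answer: $25608$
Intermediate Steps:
$Z = 6418$
$\left(Z + 13491\right) + 5699 = \left(6418 + 13491\right) + 5699 = 19909 + 5699 = 25608$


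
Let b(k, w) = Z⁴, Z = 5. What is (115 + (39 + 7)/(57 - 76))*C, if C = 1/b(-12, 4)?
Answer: 2139/11875 ≈ 0.18013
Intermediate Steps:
b(k, w) = 625 (b(k, w) = 5⁴ = 625)
C = 1/625 ≈ 0.0016000
(115 + (39 + 7)/(57 - 76))*C = (115 + (39 + 7)/(57 - 76))*(1/625) = (115 + 46/(-19))*(1/625) = (115 + 46*(-1/19))*(1/625) = (115 - 46/19)*(1/625) = (2139/19)*(1/625) = 2139/11875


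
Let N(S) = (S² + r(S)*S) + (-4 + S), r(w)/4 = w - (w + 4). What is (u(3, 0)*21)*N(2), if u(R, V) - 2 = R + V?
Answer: -3150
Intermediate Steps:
r(w) = -16 (r(w) = 4*(w - (w + 4)) = 4*(w - (4 + w)) = 4*(w + (-4 - w)) = 4*(-4) = -16)
N(S) = -4 + S² - 15*S (N(S) = (S² - 16*S) + (-4 + S) = -4 + S² - 15*S)
u(R, V) = 2 + R + V (u(R, V) = 2 + (R + V) = 2 + R + V)
(u(3, 0)*21)*N(2) = ((2 + 3 + 0)*21)*(-4 + 2² - 15*2) = (5*21)*(-4 + 4 - 30) = 105*(-30) = -3150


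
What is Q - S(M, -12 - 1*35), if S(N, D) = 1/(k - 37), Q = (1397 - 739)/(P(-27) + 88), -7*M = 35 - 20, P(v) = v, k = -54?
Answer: 59939/5551 ≈ 10.798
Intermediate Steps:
M = -15/7 (M = -(35 - 20)/7 = -1/7*15 = -15/7 ≈ -2.1429)
Q = 658/61 (Q = (1397 - 739)/(-27 + 88) = 658/61 ≈ 10.787)
S(N, D) = -1/91 (S(N, D) = 1/(-54 - 37) = 1/(-91) = -1/91)
Q - S(M, -12 - 1*35) = 658/61 - 1*(-1/91) = 658/61 + 1/91 = 59939/5551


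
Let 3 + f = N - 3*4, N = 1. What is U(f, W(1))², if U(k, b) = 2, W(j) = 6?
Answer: 4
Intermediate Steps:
f = -14 (f = -3 + (1 - 3*4) = -3 + (1 - 12) = -3 - 11 = -14)
U(f, W(1))² = 2² = 4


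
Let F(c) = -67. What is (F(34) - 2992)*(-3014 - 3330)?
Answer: 19406296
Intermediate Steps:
(F(34) - 2992)*(-3014 - 3330) = (-67 - 2992)*(-3014 - 3330) = -3059*(-6344) = 19406296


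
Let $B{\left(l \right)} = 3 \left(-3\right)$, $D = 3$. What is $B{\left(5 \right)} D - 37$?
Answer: $-64$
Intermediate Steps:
$B{\left(l \right)} = -9$
$B{\left(5 \right)} D - 37 = \left(-9\right) 3 - 37 = -27 - 37 = -64$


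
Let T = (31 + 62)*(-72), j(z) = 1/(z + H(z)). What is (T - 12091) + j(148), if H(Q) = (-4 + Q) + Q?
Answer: -8266279/440 ≈ -18787.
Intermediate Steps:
H(Q) = -4 + 2*Q
j(z) = 1/(-4 + 3*z) (j(z) = 1/(z + (-4 + 2*z)) = 1/(-4 + 3*z))
T = -6696 (T = 93*(-72) = -6696)
(T - 12091) + j(148) = (-6696 - 12091) + 1/(-4 + 3*148) = -18787 + 1/(-4 + 444) = -18787 + 1/440 = -8266279/440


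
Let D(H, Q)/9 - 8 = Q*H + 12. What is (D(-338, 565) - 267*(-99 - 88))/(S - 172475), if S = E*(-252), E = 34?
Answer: 1668621/181043 ≈ 9.2167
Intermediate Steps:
D(H, Q) = 180 + 9*H*Q (D(H, Q) = 72 + 9*(Q*H + 12) = 72 + 9*(H*Q + 12) = 72 + 9*(12 + H*Q) = 72 + (108 + 9*H*Q) = 180 + 9*H*Q)
S = -8568 (S = 34*(-252) = -8568)
(D(-338, 565) - 267*(-99 - 88))/(S - 172475) = ((180 + 9*(-338)*565) - 267*(-99 - 88))/(-8568 - 172475) = ((180 - 1718730) - 267*(-187))/(-181043) = (-1718550 + 49929)*(-1/181043) = -1668621*(-1/181043) = 1668621/181043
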